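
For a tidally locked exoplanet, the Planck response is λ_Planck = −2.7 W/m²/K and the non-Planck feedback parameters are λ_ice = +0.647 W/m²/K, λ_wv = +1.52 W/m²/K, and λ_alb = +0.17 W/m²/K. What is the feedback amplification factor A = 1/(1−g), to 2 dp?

7.44

Convert to gains: g_ice = 0.647/2.7 = 0.2396; g_wv = 1.52/2.7 = 0.563; g_alb = 0.17/2.7 = 0.06296.
Total gain g = 0.86556.
A = 1/(1 − 0.86556) = 7.44.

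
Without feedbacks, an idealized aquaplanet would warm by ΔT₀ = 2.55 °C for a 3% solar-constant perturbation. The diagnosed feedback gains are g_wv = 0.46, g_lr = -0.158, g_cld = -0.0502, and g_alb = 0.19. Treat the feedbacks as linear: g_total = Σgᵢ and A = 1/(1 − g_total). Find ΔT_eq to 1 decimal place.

4.6 °C

Total gain g = 0.46 − 0.158 − 0.0502 + 0.19 = 0.4418.
Amplification A = 1/(1 − 0.4418) = 1.791.
ΔT = 2.55 × 1.791 = 4.6 °C.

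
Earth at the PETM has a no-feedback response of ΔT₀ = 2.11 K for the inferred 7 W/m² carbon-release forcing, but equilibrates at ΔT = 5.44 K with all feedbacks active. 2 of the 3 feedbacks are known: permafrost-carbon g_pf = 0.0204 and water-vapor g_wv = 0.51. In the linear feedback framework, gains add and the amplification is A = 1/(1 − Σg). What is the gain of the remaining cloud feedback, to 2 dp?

Amplification A = ΔT/ΔT₀ = 5.44/2.11 = 2.578.
Total gain g = 1 − 1/A = 1 − 1/2.578 = 0.6121.
Known gains sum to 0.0204 + 0.51 = 0.5304.
g_cld = 0.6121 − 0.5304 = 0.08.

0.08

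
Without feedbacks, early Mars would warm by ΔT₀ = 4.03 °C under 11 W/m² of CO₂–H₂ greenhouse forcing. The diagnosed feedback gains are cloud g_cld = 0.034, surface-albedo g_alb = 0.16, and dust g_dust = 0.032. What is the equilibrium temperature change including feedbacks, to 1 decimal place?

5.2 °C

Total gain g = 0.034 + 0.16 + 0.032 = 0.226.
Amplification A = 1/(1 − 0.226) = 1.292.
ΔT = 4.03 × 1.292 = 5.2 °C.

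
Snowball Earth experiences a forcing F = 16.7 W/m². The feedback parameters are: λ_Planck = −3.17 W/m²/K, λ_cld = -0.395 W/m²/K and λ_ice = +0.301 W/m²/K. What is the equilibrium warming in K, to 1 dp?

5.1 K

Net feedback parameter λ = (−3.17) + (-0.395) + (+0.301) = -3.264 W/m²/K.
ΔT = −F/λ = −16.7/(-3.264) = 5.1 K.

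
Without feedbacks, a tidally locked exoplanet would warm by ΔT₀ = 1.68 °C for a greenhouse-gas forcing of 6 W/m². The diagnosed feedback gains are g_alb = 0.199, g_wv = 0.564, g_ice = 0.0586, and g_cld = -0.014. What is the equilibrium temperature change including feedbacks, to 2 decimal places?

Total gain g = 0.199 + 0.564 + 0.0586 − 0.014 = 0.8076.
Amplification A = 1/(1 − 0.8076) = 5.198.
ΔT = 1.68 × 5.198 = 8.73 °C.

8.73 °C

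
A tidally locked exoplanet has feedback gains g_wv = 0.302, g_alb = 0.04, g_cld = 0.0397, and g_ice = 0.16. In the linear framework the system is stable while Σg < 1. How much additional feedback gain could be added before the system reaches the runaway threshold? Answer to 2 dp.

0.46

Current total gain = 0.302 + 0.04 + 0.0397 + 0.16 = 0.5417.
Margin to runaway = 1 − 0.5417 = 0.46.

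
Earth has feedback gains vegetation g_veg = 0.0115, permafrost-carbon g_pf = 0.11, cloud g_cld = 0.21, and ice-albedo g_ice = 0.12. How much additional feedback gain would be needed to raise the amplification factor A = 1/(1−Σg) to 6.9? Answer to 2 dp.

0.40

Current total gain = 0.4515.
Target gain for A = 6.9: g* = 1 − 1/6.9 = 0.8551.
Additional gain needed = 0.8551 − 0.4515 = 0.40.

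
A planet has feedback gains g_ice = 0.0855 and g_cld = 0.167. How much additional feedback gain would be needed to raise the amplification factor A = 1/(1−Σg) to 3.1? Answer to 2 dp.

0.42

Current total gain = 0.2525.
Target gain for A = 3.1: g* = 1 − 1/3.1 = 0.6774.
Additional gain needed = 0.6774 − 0.2525 = 0.42.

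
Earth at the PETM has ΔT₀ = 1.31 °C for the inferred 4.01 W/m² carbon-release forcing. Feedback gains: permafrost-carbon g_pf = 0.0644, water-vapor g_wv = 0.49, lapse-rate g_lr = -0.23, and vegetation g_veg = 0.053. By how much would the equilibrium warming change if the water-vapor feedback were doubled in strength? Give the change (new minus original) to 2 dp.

7.78 °C

Original: g = 0.3774, ΔT = 1.31/(1−0.3774) = 2.1041 °C.
With doubled water-vapor: g' = 0.8674, ΔT' = 1.31/(1−0.8674) = 9.8793 °C.
Change = 9.8793 − 2.1041 = 7.78 °C.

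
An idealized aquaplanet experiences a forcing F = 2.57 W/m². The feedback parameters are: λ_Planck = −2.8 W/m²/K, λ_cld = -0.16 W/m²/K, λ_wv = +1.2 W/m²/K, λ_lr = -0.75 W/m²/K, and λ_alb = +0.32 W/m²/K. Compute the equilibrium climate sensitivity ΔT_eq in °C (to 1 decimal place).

1.2 °C

Net feedback parameter λ = (−2.8) + (-0.16) + (+1.2) + (-0.75) + (+0.32) = -2.19 W/m²/K.
ΔT = −F/λ = −2.57/(-2.19) = 1.2 °C.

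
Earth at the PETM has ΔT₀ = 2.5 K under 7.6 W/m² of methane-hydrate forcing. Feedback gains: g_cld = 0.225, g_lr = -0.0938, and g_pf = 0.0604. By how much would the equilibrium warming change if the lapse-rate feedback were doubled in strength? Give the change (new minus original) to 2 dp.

Original: g = 0.1916, ΔT = 2.5/(1−0.1916) = 3.0925 K.
With doubled lapse-rate: g' = 0.0978, ΔT' = 2.5/(1−0.0978) = 2.7710 K.
Change = 2.7710 − 3.0925 = -0.32 K.

-0.32 K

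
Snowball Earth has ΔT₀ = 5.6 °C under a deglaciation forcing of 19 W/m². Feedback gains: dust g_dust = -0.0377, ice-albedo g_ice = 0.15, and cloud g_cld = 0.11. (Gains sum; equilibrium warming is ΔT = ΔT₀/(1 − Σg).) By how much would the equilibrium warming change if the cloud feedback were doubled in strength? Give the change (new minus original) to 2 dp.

1.19 °C

Original: g = 0.2223, ΔT = 5.6/(1−0.2223) = 7.2007 °C.
With doubled cloud: g' = 0.3323, ΔT' = 5.6/(1−0.3323) = 8.3870 °C.
Change = 8.3870 − 7.2007 = 1.19 °C.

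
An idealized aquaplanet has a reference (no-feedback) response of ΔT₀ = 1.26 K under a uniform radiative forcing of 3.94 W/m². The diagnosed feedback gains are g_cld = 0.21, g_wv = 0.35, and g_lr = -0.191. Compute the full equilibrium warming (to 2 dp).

Total gain g = 0.21 + 0.35 − 0.191 = 0.369.
Amplification A = 1/(1 − 0.369) = 1.585.
ΔT = 1.26 × 1.585 = 2.00 K.

2.00 K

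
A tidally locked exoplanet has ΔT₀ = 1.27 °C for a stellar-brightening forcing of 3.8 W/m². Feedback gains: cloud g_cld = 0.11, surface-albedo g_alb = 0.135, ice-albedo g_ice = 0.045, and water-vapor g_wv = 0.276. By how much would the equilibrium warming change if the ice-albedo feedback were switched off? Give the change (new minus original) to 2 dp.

-0.27 °C

Original: g = 0.566, ΔT = 1.27/(1−0.566) = 2.9263 °C.
Without ice-albedo: g' = 0.521, ΔT' = 1.27/(1−0.521) = 2.6514 °C.
Change = 2.6514 − 2.9263 = -0.27 °C.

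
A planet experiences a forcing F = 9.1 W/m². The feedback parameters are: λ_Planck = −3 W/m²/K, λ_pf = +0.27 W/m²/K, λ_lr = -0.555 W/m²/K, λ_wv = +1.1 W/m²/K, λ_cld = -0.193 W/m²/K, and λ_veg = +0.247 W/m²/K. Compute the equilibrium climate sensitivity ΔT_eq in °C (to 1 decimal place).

Net feedback parameter λ = (−3) + (+0.27) + (-0.555) + (+1.1) + (-0.193) + (+0.247) = -2.131 W/m²/K.
ΔT = −F/λ = −9.1/(-2.131) = 4.3 °C.

4.3 °C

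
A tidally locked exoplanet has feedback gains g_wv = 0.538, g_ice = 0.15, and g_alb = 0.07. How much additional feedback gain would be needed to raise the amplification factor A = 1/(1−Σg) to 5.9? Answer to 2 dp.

Current total gain = 0.758.
Target gain for A = 5.9: g* = 1 − 1/5.9 = 0.8305.
Additional gain needed = 0.8305 − 0.758 = 0.07.

0.07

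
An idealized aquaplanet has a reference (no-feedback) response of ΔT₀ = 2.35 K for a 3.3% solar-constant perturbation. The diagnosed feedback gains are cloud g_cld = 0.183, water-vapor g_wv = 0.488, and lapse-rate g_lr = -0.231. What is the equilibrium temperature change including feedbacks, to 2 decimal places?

Total gain g = 0.183 + 0.488 − 0.231 = 0.44.
Amplification A = 1/(1 − 0.44) = 1.786.
ΔT = 2.35 × 1.786 = 4.20 K.

4.20 K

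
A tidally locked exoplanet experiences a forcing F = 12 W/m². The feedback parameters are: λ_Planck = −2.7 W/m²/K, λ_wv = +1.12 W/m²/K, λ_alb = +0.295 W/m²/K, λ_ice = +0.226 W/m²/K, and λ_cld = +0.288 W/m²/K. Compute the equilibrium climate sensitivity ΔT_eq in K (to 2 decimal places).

Net feedback parameter λ = (−2.7) + (+1.12) + (+0.295) + (+0.226) + (+0.288) = -0.771 W/m²/K.
ΔT = −F/λ = −12/(-0.771) = 15.56 K.

15.56 K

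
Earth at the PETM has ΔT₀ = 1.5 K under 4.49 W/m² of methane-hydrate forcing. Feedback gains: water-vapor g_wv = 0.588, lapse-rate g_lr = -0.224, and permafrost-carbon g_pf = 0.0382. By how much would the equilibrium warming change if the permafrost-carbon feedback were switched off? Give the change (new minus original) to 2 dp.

Original: g = 0.4022, ΔT = 1.5/(1−0.4022) = 2.5092 K.
Without permafrost-carbon: g' = 0.364, ΔT' = 1.5/(1−0.364) = 2.3585 K.
Change = 2.3585 − 2.5092 = -0.15 K.

-0.15 K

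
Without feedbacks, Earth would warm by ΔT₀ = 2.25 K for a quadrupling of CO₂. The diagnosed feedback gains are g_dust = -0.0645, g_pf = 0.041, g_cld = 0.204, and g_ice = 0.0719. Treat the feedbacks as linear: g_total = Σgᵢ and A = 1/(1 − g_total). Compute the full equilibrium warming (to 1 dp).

Total gain g = -0.0645 + 0.041 + 0.204 + 0.0719 = 0.2524.
Amplification A = 1/(1 − 0.2524) = 1.338.
ΔT = 2.25 × 1.338 = 3.0 K.

3.0 K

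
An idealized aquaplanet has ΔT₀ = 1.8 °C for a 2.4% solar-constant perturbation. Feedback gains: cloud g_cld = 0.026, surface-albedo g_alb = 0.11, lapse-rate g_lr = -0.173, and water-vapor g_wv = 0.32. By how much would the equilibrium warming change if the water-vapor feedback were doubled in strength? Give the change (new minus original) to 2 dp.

Original: g = 0.283, ΔT = 1.8/(1−0.283) = 2.5105 °C.
With doubled water-vapor: g' = 0.603, ΔT' = 1.8/(1−0.603) = 4.5340 °C.
Change = 4.5340 − 2.5105 = 2.02 °C.

2.02 °C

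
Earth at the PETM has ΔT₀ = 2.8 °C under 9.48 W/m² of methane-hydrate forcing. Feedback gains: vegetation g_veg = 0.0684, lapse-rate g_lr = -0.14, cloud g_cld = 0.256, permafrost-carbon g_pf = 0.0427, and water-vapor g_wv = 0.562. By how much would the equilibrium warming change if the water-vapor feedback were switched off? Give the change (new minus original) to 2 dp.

Original: g = 0.7891, ΔT = 2.8/(1−0.7891) = 13.2764 °C.
Without water-vapor: g' = 0.2271, ΔT' = 2.8/(1−0.2271) = 3.6227 °C.
Change = 3.6227 − 13.2764 = -9.65 °C.

-9.65 °C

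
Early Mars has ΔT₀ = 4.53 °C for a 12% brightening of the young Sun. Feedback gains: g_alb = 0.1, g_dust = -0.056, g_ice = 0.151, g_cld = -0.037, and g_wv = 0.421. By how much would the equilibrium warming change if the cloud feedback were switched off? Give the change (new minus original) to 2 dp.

Original: g = 0.579, ΔT = 4.53/(1−0.579) = 10.7601 °C.
Without cloud: g' = 0.616, ΔT' = 4.53/(1−0.616) = 11.7969 °C.
Change = 11.7969 − 10.7601 = 1.04 °C.

1.04 °C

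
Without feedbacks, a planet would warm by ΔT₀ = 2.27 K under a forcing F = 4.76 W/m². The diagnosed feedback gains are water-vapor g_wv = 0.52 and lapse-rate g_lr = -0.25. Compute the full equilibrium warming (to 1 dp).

3.1 K

Total gain g = 0.52 − 0.25 = 0.27.
Amplification A = 1/(1 − 0.27) = 1.37.
ΔT = 2.27 × 1.37 = 3.1 K.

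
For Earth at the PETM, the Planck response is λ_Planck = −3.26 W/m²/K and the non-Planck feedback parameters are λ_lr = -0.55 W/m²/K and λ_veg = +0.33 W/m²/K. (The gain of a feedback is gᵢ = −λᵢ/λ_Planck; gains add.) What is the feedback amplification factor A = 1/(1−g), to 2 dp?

Convert to gains: g_lr = -0.55/3.26 = -0.1687; g_veg = 0.33/3.26 = 0.1012.
Total gain g = -0.0675.
A = 1/(1 + 0.0675) = 0.94.

0.94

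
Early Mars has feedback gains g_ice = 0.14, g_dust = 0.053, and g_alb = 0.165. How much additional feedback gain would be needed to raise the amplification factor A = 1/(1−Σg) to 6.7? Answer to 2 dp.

Current total gain = 0.358.
Target gain for A = 6.7: g* = 1 − 1/6.7 = 0.8507.
Additional gain needed = 0.8507 − 0.358 = 0.49.

0.49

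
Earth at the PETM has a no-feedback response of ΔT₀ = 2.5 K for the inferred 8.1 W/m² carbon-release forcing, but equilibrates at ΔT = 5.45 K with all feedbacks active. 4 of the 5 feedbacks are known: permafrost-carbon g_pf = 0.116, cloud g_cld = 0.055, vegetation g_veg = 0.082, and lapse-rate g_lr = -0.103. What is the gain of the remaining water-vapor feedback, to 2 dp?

0.39

Amplification A = ΔT/ΔT₀ = 5.45/2.5 = 2.18.
Total gain g = 1 − 1/A = 1 − 1/2.18 = 0.5413.
Known gains sum to 0.116 + 0.055 + 0.082 − 0.103 = 0.15.
g_wv = 0.5413 − 0.15 = 0.39.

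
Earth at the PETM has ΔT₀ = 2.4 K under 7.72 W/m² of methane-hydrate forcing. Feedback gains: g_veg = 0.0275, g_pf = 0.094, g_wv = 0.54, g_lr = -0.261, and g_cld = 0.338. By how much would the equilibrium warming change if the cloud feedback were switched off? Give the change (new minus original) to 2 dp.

Original: g = 0.7385, ΔT = 2.4/(1−0.7385) = 9.1778 K.
Without cloud: g' = 0.4005, ΔT' = 2.4/(1−0.4005) = 4.0033 K.
Change = 4.0033 − 9.1778 = -5.17 K.

-5.17 K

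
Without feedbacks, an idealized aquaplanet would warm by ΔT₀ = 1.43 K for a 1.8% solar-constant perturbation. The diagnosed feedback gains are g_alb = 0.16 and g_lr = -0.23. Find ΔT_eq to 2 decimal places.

1.34 K

Total gain g = 0.16 − 0.23 = -0.07.
Amplification A = 1/(1 + 0.07) = 0.9346.
ΔT = 1.43 × 0.9346 = 1.34 K.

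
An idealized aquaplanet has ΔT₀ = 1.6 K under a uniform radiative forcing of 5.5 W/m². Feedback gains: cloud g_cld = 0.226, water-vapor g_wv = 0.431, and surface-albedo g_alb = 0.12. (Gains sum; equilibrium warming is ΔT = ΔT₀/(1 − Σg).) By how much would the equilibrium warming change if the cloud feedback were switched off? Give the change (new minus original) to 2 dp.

Original: g = 0.777, ΔT = 1.6/(1−0.777) = 7.1749 K.
Without cloud: g' = 0.551, ΔT' = 1.6/(1−0.551) = 3.5635 K.
Change = 3.5635 − 7.1749 = -3.61 K.

-3.61 K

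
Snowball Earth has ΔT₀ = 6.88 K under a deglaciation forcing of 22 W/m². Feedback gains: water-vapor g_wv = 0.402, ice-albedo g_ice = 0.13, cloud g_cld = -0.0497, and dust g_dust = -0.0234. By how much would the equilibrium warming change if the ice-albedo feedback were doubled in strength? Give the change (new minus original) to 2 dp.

Original: g = 0.4589, ΔT = 6.88/(1−0.4589) = 12.7148 K.
With doubled ice-albedo: g' = 0.5889, ΔT' = 6.88/(1−0.5889) = 16.7356 K.
Change = 16.7356 − 12.7148 = 4.02 K.

4.02 K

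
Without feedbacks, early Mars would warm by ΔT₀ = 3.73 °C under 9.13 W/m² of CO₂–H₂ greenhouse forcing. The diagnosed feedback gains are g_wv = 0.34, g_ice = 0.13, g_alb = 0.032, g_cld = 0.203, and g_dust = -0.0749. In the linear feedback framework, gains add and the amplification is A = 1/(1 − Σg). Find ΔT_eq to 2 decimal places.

10.08 °C

Total gain g = 0.34 + 0.13 + 0.032 + 0.203 − 0.0749 = 0.6301.
Amplification A = 1/(1 − 0.6301) = 2.703.
ΔT = 3.73 × 2.703 = 10.08 °C.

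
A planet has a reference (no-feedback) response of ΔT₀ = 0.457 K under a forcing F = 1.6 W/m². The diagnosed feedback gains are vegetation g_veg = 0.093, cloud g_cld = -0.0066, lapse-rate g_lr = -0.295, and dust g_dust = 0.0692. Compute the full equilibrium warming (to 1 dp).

0.4 K

Total gain g = 0.093 − 0.0066 − 0.295 + 0.0692 = -0.1394.
Amplification A = 1/(1 + 0.1394) = 0.8777.
ΔT = 0.457 × 0.8777 = 0.4 K.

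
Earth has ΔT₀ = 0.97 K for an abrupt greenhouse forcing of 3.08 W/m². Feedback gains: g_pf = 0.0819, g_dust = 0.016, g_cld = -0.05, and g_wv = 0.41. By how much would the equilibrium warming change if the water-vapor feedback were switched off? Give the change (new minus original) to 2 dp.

Original: g = 0.4579, ΔT = 0.97/(1−0.4579) = 1.7893 K.
Without water-vapor: g' = 0.0479, ΔT' = 0.97/(1−0.0479) = 1.0188 K.
Change = 1.0188 − 1.7893 = -0.77 K.

-0.77 K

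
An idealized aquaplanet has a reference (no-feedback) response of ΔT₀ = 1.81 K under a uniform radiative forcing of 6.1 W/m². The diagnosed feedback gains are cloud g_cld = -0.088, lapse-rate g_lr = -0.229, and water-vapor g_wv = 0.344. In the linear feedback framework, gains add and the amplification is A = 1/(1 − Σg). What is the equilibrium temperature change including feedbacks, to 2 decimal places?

1.86 K

Total gain g = -0.088 − 0.229 + 0.344 = 0.027.
Amplification A = 1/(1 − 0.027) = 1.028.
ΔT = 1.81 × 1.028 = 1.86 K.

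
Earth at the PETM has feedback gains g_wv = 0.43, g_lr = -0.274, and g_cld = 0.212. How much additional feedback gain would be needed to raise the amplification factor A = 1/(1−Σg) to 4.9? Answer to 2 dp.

0.43

Current total gain = 0.368.
Target gain for A = 4.9: g* = 1 − 1/4.9 = 0.7959.
Additional gain needed = 0.7959 − 0.368 = 0.43.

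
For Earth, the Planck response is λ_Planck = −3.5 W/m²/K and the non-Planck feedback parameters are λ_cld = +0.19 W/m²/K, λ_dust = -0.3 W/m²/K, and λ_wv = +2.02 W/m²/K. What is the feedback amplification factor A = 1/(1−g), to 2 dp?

2.20

Convert to gains: g_cld = 0.19/3.5 = 0.05429; g_dust = -0.3/3.5 = -0.08571; g_wv = 2.02/3.5 = 0.5771.
Total gain g = 0.54568.
A = 1/(1 − 0.54568) = 2.20.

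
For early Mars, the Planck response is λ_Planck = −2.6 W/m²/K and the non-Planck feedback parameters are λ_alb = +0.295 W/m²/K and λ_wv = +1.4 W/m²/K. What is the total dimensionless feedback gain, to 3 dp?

Convert to gains: g_alb = 0.295/2.6 = 0.1135; g_wv = 1.4/2.6 = 0.5385.
Total gain g = 0.652.

0.652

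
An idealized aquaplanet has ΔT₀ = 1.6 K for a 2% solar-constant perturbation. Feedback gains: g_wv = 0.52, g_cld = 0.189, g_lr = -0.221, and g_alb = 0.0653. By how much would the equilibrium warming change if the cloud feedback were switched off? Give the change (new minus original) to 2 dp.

-1.06 K

Original: g = 0.5533, ΔT = 1.6/(1−0.5533) = 3.5818 K.
Without cloud: g' = 0.3643, ΔT' = 1.6/(1−0.3643) = 2.5169 K.
Change = 2.5169 − 3.5818 = -1.06 K.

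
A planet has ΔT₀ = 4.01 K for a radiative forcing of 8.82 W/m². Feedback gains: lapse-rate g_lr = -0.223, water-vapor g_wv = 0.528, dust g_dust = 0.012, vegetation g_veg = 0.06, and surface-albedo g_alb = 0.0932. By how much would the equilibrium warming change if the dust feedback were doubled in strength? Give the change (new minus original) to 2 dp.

Original: g = 0.4702, ΔT = 4.01/(1−0.4702) = 7.5689 K.
With doubled dust: g' = 0.4822, ΔT' = 4.01/(1−0.4822) = 7.7443 K.
Change = 7.7443 − 7.5689 = 0.18 K.

0.18 K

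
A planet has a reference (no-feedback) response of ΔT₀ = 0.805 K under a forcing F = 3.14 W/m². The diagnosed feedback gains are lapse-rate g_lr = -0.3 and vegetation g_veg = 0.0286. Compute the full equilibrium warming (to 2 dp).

Total gain g = -0.3 + 0.0286 = -0.2714.
Amplification A = 1/(1 + 0.2714) = 0.7865.
ΔT = 0.805 × 0.7865 = 0.63 K.

0.63 K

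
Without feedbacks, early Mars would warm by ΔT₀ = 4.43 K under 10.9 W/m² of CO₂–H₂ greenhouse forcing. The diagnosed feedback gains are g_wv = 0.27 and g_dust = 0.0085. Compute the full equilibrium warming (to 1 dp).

6.1 K

Total gain g = 0.27 + 0.0085 = 0.2785.
Amplification A = 1/(1 − 0.2785) = 1.386.
ΔT = 4.43 × 1.386 = 6.1 K.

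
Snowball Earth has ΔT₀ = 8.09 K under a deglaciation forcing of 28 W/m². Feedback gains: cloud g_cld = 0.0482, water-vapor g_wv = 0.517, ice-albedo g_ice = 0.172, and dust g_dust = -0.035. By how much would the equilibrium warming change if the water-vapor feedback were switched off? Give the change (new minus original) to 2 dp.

Original: g = 0.7022, ΔT = 8.09/(1−0.7022) = 27.1659 K.
Without water-vapor: g' = 0.1852, ΔT' = 8.09/(1−0.1852) = 9.9288 K.
Change = 9.9288 − 27.1659 = -17.24 K.

-17.24 K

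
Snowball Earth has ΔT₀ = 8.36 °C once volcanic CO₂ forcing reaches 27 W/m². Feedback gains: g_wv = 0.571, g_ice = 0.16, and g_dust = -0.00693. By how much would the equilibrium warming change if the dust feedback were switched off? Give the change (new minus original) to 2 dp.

Original: g = 0.72407, ΔT = 8.36/(1−0.72407) = 30.2975 °C.
Without dust: g' = 0.731, ΔT' = 8.36/(1−0.731) = 31.0781 °C.
Change = 31.0781 − 30.2975 = 0.78 °C.

0.78 °C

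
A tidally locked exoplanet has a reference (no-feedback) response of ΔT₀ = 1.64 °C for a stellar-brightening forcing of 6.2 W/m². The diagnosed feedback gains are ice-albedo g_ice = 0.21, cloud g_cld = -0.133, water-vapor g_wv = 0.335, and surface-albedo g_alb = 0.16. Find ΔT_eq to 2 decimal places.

3.83 °C

Total gain g = 0.21 − 0.133 + 0.335 + 0.16 = 0.572.
Amplification A = 1/(1 − 0.572) = 2.336.
ΔT = 1.64 × 2.336 = 3.83 °C.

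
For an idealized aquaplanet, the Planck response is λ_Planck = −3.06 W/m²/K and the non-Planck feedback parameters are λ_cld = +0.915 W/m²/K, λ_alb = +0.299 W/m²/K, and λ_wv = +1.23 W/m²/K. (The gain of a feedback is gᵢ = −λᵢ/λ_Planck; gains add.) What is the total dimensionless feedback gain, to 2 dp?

Convert to gains: g_cld = 0.915/3.06 = 0.299; g_alb = 0.299/3.06 = 0.09771; g_wv = 1.23/3.06 = 0.402.
Total gain g = 0.79871.

0.80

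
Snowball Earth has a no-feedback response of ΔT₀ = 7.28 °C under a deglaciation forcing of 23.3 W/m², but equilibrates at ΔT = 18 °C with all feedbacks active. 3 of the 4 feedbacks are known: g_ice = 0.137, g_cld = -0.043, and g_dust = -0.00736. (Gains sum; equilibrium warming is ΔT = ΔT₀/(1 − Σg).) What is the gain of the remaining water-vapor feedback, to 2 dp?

0.51

Amplification A = ΔT/ΔT₀ = 18/7.28 = 2.473.
Total gain g = 1 − 1/A = 1 − 1/2.473 = 0.5956.
Known gains sum to 0.137 − 0.043 − 0.00736 = 0.08664.
g_wv = 0.5956 − 0.08664 = 0.51.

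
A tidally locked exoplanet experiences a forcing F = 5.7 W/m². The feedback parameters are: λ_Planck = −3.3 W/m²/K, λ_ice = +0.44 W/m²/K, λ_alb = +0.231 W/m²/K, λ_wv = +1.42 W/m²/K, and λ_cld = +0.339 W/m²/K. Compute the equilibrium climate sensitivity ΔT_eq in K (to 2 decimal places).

6.55 K

Net feedback parameter λ = (−3.3) + (+0.44) + (+0.231) + (+1.42) + (+0.339) = -0.87 W/m²/K.
ΔT = −F/λ = −5.7/(-0.87) = 6.55 K.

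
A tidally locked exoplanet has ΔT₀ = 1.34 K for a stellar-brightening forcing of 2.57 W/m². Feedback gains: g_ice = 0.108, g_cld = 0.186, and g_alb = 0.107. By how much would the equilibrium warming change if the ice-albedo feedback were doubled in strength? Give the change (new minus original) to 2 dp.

Original: g = 0.401, ΔT = 1.34/(1−0.401) = 2.2371 K.
With doubled ice-albedo: g' = 0.509, ΔT' = 1.34/(1−0.509) = 2.7291 K.
Change = 2.7291 − 2.2371 = 0.49 K.

0.49 K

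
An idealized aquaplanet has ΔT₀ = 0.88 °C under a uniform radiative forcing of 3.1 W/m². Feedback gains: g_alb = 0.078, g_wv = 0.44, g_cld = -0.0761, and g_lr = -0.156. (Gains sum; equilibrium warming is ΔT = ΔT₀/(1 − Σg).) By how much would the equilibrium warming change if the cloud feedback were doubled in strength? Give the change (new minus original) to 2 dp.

Original: g = 0.2859, ΔT = 0.88/(1−0.2859) = 1.2323 °C.
With doubled cloud: g' = 0.2098, ΔT' = 0.88/(1−0.2098) = 1.1136 °C.
Change = 1.1136 − 1.2323 = -0.12 °C.

-0.12 °C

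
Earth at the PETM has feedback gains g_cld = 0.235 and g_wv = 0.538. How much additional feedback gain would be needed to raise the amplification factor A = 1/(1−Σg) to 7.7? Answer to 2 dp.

0.10

Current total gain = 0.773.
Target gain for A = 7.7: g* = 1 − 1/7.7 = 0.8701.
Additional gain needed = 0.8701 − 0.773 = 0.10.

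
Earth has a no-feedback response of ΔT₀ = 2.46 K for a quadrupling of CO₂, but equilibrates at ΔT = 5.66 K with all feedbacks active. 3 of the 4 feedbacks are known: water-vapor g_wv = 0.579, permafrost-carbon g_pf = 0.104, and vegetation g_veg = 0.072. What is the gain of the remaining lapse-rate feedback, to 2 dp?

Amplification A = ΔT/ΔT₀ = 5.66/2.46 = 2.301.
Total gain g = 1 − 1/A = 1 − 1/2.301 = 0.5654.
Known gains sum to 0.579 + 0.104 + 0.072 = 0.755.
g_lr = 0.5654 − 0.755 = -0.19.

-0.19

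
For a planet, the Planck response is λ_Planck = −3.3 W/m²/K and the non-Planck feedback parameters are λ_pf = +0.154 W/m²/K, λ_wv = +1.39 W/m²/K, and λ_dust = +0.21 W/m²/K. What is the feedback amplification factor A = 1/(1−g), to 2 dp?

Convert to gains: g_pf = 0.154/3.3 = 0.04667; g_wv = 1.39/3.3 = 0.4212; g_dust = 0.21/3.3 = 0.06364.
Total gain g = 0.53151.
A = 1/(1 − 0.53151) = 2.13.

2.13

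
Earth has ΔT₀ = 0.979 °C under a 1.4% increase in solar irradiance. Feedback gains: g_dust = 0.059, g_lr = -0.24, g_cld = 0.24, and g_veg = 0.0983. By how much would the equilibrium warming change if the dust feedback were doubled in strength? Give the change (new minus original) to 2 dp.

0.09 °C

Original: g = 0.1573, ΔT = 0.979/(1−0.1573) = 1.1617 °C.
With doubled dust: g' = 0.2163, ΔT' = 0.979/(1−0.2163) = 1.2492 °C.
Change = 1.2492 − 1.1617 = 0.09 °C.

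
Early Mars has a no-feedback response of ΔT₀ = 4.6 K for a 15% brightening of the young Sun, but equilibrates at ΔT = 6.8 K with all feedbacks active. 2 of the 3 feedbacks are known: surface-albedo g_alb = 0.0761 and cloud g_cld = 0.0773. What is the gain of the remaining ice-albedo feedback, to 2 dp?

Amplification A = ΔT/ΔT₀ = 6.8/4.6 = 1.478.
Total gain g = 1 − 1/A = 1 − 1/1.478 = 0.3234.
Known gains sum to 0.0761 + 0.0773 = 0.1534.
g_ice = 0.3234 − 0.1534 = 0.17.

0.17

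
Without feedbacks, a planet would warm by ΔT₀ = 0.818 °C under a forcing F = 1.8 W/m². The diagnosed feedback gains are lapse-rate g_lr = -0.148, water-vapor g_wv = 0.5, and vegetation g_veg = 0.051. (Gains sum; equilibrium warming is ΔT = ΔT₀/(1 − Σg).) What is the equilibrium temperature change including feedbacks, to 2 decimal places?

Total gain g = -0.148 + 0.5 + 0.051 = 0.403.
Amplification A = 1/(1 − 0.403) = 1.675.
ΔT = 0.818 × 1.675 = 1.37 °C.

1.37 °C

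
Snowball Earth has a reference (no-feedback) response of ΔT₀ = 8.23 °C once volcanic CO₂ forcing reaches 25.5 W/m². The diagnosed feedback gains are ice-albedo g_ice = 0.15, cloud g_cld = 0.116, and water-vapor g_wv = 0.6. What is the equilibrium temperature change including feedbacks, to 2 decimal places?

Total gain g = 0.15 + 0.116 + 0.6 = 0.866.
Amplification A = 1/(1 − 0.866) = 7.463.
ΔT = 8.23 × 7.463 = 61.42 °C.

61.42 °C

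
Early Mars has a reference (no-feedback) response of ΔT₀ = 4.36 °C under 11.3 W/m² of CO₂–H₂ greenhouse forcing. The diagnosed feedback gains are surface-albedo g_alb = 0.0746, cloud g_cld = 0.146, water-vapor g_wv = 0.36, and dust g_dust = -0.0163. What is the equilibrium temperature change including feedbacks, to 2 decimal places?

Total gain g = 0.0746 + 0.146 + 0.36 − 0.0163 = 0.5643.
Amplification A = 1/(1 − 0.5643) = 2.295.
ΔT = 4.36 × 2.295 = 10.01 °C.

10.01 °C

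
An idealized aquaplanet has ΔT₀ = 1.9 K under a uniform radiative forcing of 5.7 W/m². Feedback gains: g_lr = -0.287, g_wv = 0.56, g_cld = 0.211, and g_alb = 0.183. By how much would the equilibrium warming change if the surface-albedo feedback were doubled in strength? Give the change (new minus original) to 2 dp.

6.96 K

Original: g = 0.667, ΔT = 1.9/(1−0.667) = 5.7057 K.
With doubled surface-albedo: g' = 0.85, ΔT' = 1.9/(1−0.85) = 12.6667 K.
Change = 12.6667 − 5.7057 = 6.96 K.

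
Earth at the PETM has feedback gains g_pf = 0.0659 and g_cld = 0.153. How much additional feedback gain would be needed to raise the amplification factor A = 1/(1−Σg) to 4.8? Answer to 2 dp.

Current total gain = 0.2189.
Target gain for A = 4.8: g* = 1 − 1/4.8 = 0.7917.
Additional gain needed = 0.7917 − 0.2189 = 0.57.

0.57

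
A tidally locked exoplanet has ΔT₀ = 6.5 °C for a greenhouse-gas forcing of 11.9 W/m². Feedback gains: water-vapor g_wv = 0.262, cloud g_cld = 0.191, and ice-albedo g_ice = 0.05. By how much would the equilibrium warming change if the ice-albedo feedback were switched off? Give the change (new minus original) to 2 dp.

-1.20 °C

Original: g = 0.503, ΔT = 6.5/(1−0.503) = 13.0785 °C.
Without ice-albedo: g' = 0.453, ΔT' = 6.5/(1−0.453) = 11.8830 °C.
Change = 11.8830 − 13.0785 = -1.20 °C.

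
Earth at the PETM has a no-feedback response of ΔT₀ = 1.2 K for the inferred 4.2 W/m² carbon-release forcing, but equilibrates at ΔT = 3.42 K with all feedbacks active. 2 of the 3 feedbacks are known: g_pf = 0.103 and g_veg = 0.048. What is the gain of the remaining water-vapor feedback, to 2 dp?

0.50

Amplification A = ΔT/ΔT₀ = 3.42/1.2 = 2.85.
Total gain g = 1 − 1/A = 1 − 1/2.85 = 0.6491.
Known gains sum to 0.103 + 0.048 = 0.151.
g_wv = 0.6491 − 0.151 = 0.50.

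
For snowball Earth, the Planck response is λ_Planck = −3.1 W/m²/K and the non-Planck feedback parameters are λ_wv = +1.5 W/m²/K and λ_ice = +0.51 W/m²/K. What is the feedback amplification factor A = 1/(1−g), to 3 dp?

Convert to gains: g_wv = 1.5/3.1 = 0.4839; g_ice = 0.51/3.1 = 0.1645.
Total gain g = 0.6484.
A = 1/(1 − 0.6484) = 2.844.

2.844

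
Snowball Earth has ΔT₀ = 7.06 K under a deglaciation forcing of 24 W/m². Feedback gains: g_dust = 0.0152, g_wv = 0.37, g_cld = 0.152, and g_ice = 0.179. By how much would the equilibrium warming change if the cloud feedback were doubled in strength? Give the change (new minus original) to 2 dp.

Original: g = 0.7162, ΔT = 7.06/(1−0.7162) = 24.8767 K.
With doubled cloud: g' = 0.8682, ΔT' = 7.06/(1−0.8682) = 53.5660 K.
Change = 53.5660 − 24.8767 = 28.69 K.

28.69 K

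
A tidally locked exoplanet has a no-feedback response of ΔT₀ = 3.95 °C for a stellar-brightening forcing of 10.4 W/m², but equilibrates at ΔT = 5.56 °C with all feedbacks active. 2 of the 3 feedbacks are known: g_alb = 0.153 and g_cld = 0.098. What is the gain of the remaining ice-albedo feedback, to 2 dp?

Amplification A = ΔT/ΔT₀ = 5.56/3.95 = 1.408.
Total gain g = 1 − 1/A = 1 − 1/1.408 = 0.2898.
Known gains sum to 0.153 + 0.098 = 0.251.
g_ice = 0.2898 − 0.251 = 0.04.

0.04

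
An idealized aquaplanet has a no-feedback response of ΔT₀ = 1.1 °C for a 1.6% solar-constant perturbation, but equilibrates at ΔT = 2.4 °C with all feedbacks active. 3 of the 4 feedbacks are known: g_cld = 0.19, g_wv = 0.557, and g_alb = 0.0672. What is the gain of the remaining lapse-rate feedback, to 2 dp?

-0.27

Amplification A = ΔT/ΔT₀ = 2.4/1.1 = 2.182.
Total gain g = 1 − 1/A = 1 − 1/2.182 = 0.5417.
Known gains sum to 0.19 + 0.557 + 0.0672 = 0.8142.
g_lr = 0.5417 − 0.8142 = -0.27.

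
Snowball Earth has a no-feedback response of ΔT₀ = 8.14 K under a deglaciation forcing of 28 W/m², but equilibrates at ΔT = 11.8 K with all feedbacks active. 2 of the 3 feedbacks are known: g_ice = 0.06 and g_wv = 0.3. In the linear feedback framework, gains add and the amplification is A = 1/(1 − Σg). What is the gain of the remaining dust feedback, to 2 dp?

-0.05

Amplification A = ΔT/ΔT₀ = 11.8/8.14 = 1.45.
Total gain g = 1 − 1/A = 1 − 1/1.45 = 0.3103.
Known gains sum to 0.06 + 0.3 = 0.36.
g_dust = 0.3103 − 0.36 = -0.05.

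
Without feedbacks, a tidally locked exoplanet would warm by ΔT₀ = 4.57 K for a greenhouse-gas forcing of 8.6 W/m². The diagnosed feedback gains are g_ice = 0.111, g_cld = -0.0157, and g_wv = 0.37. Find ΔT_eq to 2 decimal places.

Total gain g = 0.111 − 0.0157 + 0.37 = 0.4653.
Amplification A = 1/(1 − 0.4653) = 1.87.
ΔT = 4.57 × 1.87 = 8.55 K.

8.55 K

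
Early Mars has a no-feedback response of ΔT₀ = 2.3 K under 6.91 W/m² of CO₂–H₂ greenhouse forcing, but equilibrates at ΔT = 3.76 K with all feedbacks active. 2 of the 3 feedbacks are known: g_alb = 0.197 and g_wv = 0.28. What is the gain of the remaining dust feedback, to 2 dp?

Amplification A = ΔT/ΔT₀ = 3.76/2.3 = 1.635.
Total gain g = 1 − 1/A = 1 − 1/1.635 = 0.3884.
Known gains sum to 0.197 + 0.28 = 0.477.
g_dust = 0.3884 − 0.477 = -0.09.

-0.09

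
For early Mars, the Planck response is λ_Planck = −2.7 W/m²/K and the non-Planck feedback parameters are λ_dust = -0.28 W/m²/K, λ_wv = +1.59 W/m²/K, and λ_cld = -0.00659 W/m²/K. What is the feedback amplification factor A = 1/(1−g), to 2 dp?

Convert to gains: g_dust = -0.28/2.7 = -0.1037; g_wv = 1.59/2.7 = 0.5889; g_cld = -0.00659/2.7 = -0.002441.
Total gain g = 0.482759.
A = 1/(1 − 0.482759) = 1.93.

1.93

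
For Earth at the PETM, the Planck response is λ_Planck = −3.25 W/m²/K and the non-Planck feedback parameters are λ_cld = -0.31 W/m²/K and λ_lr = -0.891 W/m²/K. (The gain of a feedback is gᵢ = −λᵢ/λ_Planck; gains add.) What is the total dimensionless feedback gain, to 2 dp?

-0.37

Convert to gains: g_cld = -0.31/3.25 = -0.09538; g_lr = -0.891/3.25 = -0.2742.
Total gain g = -0.36958.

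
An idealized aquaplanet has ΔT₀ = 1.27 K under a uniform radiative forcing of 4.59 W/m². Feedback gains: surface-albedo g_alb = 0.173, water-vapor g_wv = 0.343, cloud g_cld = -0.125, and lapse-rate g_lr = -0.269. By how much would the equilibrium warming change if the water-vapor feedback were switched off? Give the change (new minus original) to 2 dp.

-0.41 K

Original: g = 0.122, ΔT = 1.27/(1−0.122) = 1.4465 K.
Without water-vapor: g' = -0.221, ΔT' = 1.27/(1+0.221) = 1.0401 K.
Change = 1.0401 − 1.4465 = -0.41 K.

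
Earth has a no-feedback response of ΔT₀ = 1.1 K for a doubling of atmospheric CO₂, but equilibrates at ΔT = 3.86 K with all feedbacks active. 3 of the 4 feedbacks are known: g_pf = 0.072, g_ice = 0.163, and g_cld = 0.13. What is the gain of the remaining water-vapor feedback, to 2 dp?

Amplification A = ΔT/ΔT₀ = 3.86/1.1 = 3.509.
Total gain g = 1 − 1/A = 1 − 1/3.509 = 0.715.
Known gains sum to 0.072 + 0.163 + 0.13 = 0.365.
g_wv = 0.715 − 0.365 = 0.35.

0.35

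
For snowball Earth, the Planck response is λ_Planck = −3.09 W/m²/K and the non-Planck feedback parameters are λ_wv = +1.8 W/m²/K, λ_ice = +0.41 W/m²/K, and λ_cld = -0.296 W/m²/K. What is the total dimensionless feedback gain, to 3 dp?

Convert to gains: g_wv = 1.8/3.09 = 0.5825; g_ice = 0.41/3.09 = 0.1327; g_cld = -0.296/3.09 = -0.09579.
Total gain g = 0.61941.

0.619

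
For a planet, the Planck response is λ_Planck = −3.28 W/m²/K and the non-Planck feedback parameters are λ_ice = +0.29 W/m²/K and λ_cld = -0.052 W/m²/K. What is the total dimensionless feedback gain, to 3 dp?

Convert to gains: g_ice = 0.29/3.28 = 0.08841; g_cld = -0.052/3.28 = -0.01585.
Total gain g = 0.07256.

0.073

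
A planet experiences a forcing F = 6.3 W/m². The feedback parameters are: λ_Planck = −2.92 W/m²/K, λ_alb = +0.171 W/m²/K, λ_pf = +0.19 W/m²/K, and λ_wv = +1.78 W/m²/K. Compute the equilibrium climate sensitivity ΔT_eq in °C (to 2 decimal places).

Net feedback parameter λ = (−2.92) + (+0.171) + (+0.19) + (+1.78) = -0.779 W/m²/K.
ΔT = −F/λ = −6.3/(-0.779) = 8.09 °C.

8.09 °C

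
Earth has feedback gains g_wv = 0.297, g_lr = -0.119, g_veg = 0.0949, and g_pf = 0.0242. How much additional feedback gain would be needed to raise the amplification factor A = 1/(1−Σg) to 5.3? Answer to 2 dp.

Current total gain = 0.2971.
Target gain for A = 5.3: g* = 1 − 1/5.3 = 0.8113.
Additional gain needed = 0.8113 − 0.2971 = 0.51.

0.51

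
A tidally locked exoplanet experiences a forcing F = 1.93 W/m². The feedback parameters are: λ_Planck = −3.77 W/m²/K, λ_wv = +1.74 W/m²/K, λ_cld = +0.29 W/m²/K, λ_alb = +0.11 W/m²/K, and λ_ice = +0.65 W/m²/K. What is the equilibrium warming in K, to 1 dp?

Net feedback parameter λ = (−3.77) + (+1.74) + (+0.29) + (+0.11) + (+0.65) = -0.98 W/m²/K.
ΔT = −F/λ = −1.93/(-0.98) = 2.0 K.

2.0 K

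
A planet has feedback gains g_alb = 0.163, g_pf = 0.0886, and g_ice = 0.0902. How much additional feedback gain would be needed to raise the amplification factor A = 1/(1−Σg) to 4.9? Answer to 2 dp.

0.45

Current total gain = 0.3418.
Target gain for A = 4.9: g* = 1 − 1/4.9 = 0.7959.
Additional gain needed = 0.7959 − 0.3418 = 0.45.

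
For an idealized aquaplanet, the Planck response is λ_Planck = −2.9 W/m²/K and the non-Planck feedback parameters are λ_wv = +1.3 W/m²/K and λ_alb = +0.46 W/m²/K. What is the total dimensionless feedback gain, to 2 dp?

0.61

Convert to gains: g_wv = 1.3/2.9 = 0.4483; g_alb = 0.46/2.9 = 0.1586.
Total gain g = 0.6069.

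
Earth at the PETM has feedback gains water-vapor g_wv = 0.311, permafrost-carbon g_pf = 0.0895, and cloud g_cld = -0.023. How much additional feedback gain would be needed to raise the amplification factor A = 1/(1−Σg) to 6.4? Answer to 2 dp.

0.47

Current total gain = 0.3775.
Target gain for A = 6.4: g* = 1 − 1/6.4 = 0.8438.
Additional gain needed = 0.8438 − 0.3775 = 0.47.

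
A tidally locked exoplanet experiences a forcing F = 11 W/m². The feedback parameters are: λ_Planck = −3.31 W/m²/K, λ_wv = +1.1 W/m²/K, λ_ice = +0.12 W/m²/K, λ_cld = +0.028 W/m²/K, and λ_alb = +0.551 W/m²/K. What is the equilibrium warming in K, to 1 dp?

7.3 K

Net feedback parameter λ = (−3.31) + (+1.1) + (+0.12) + (+0.028) + (+0.551) = -1.511 W/m²/K.
ΔT = −F/λ = −11/(-1.511) = 7.3 K.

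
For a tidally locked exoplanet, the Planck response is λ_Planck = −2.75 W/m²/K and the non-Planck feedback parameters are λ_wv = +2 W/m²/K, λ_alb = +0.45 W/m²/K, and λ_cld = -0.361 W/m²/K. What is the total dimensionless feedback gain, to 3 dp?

Convert to gains: g_wv = 2/2.75 = 0.7273; g_alb = 0.45/2.75 = 0.1636; g_cld = -0.361/2.75 = -0.1313.
Total gain g = 0.7596.

0.760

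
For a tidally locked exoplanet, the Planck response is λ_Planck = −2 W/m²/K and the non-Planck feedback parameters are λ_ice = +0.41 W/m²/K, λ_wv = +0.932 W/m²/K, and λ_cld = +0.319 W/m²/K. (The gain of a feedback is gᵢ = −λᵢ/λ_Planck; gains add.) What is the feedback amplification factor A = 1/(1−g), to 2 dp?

Convert to gains: g_ice = 0.41/2 = 0.205; g_wv = 0.932/2 = 0.466; g_cld = 0.319/2 = 0.1595.
Total gain g = 0.8305.
A = 1/(1 − 0.8305) = 5.90.

5.90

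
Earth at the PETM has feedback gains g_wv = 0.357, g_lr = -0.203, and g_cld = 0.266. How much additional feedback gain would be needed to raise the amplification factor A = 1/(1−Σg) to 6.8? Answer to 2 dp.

Current total gain = 0.42.
Target gain for A = 6.8: g* = 1 − 1/6.8 = 0.8529.
Additional gain needed = 0.8529 − 0.42 = 0.43.

0.43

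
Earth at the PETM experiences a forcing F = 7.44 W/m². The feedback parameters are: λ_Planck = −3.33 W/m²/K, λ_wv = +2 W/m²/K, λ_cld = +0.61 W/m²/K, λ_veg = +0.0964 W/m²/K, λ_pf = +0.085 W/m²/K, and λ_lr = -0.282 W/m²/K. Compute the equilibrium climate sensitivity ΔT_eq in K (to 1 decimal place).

Net feedback parameter λ = (−3.33) + (+2) + (+0.61) + (+0.0964) + (+0.085) + (-0.282) = -0.8206 W/m²/K.
ΔT = −F/λ = −7.44/(-0.8206) = 9.1 K.

9.1 K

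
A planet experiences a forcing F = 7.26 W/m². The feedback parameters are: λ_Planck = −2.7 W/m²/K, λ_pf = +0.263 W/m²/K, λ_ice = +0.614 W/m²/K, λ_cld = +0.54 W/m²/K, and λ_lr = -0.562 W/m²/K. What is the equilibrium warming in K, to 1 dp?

3.9 K

Net feedback parameter λ = (−2.7) + (+0.263) + (+0.614) + (+0.54) + (-0.562) = -1.845 W/m²/K.
ΔT = −F/λ = −7.26/(-1.845) = 3.9 K.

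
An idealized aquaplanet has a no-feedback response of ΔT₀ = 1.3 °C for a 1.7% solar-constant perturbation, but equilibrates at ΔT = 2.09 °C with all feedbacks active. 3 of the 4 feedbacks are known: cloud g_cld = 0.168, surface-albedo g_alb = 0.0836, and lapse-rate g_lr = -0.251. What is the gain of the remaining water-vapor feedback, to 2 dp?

Amplification A = ΔT/ΔT₀ = 2.09/1.3 = 1.608.
Total gain g = 1 − 1/A = 1 − 1/1.608 = 0.3781.
Known gains sum to 0.168 + 0.0836 − 0.251 = 0.0006.
g_wv = 0.3781 − 0.0006 = 0.38.

0.38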